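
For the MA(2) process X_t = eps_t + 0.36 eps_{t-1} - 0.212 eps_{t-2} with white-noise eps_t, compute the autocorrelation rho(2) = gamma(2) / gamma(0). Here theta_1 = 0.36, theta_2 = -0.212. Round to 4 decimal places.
\rho(2) = -0.1805

For an MA(q) process with theta_0 = 1, the autocovariance is
  gamma(k) = sigma^2 * sum_{i=0..q-k} theta_i * theta_{i+k},
and rho(k) = gamma(k) / gamma(0). Sigma^2 cancels.
  numerator   = (1)*(-0.212) = -0.212.
  denominator = (1)^2 + (0.36)^2 + (-0.212)^2 = 1.174544.
  rho(2) = -0.212 / 1.174544 = -0.1805.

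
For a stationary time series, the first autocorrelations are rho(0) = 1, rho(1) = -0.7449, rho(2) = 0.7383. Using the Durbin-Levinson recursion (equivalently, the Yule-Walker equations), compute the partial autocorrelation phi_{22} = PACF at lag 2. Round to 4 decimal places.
\phi_{22} = 0.4121

The PACF at lag k is phi_{kk}, the last component of the solution
to the Yule-Walker system G_k phi = r_k where
  (G_k)_{ij} = rho(|i - j|), (r_k)_i = rho(i), i,j = 1..k.
Equivalently, Durbin-Levinson gives phi_{kk} iteratively:
  phi_{11} = rho(1)
  phi_{kk} = [rho(k) - sum_{j=1..k-1} phi_{k-1,j} rho(k-j)]
            / [1 - sum_{j=1..k-1} phi_{k-1,j} rho(j)],
  phi_{k,j} = phi_{k-1,j} - phi_{kk} phi_{k-1,k-j},  j = 1..k-1.
Step k = 1:
  phi_11 = rho(1) = -0.7449.
Step k = 2:
  phi_22 = [rho(2) - phi_11 rho(1)] / [1 - phi_11 rho(1)] = [0.7383 - (-0.7449)(-0.7449)] / [1 - (-0.7449)(-0.7449)]
         = 0.18342399 / 0.44512399 = 0.4121.
Therefore phi_{22} = 0.4121.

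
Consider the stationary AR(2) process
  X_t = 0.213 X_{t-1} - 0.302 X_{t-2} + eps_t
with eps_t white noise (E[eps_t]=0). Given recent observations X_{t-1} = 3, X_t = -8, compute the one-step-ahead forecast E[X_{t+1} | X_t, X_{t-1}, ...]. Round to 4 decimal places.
E[X_{t+1} \mid \mathcal F_t] = -2.6100

For an AR(p) model X_t = c + sum_i phi_i X_{t-i} + eps_t, the
one-step-ahead conditional mean is
  E[X_{t+1} | X_t, ...] = c + sum_i phi_i X_{t+1-i}.
Substitute known values:
  E[X_{t+1} | ...] = (0.213) * (-8) + (-0.302) * (3)
                   = -2.6100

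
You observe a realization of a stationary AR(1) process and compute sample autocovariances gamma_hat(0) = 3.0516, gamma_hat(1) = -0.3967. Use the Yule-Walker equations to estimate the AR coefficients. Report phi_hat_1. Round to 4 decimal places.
\hat\phi_{1} = -0.1300

The Yule-Walker equations for an AR(p) process read, in matrix form,
  Gamma_p phi = r_p,   with   (Gamma_p)_{ij} = gamma(|i - j|),
                       (r_p)_i = gamma(i),   i,j = 1..p.
Substitute the sample gammas (Toeplitz matrix and right-hand side of size 1):
  Gamma_p = [[3.0516]]
  r_p     = [-0.3967]
With p = 1 this is the single equation gamma(0) phi_1 = gamma(1):
  phi_hat_1 = gamma(1) / gamma(0) = -0.3967 / 3.0516 = -0.1300.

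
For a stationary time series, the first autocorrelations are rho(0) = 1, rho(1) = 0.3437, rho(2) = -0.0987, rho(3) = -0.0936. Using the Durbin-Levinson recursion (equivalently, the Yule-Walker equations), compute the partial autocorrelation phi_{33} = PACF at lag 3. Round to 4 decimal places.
\phi_{33} = 0.0400

The PACF at lag k is phi_{kk}, the last component of the solution
to the Yule-Walker system G_k phi = r_k where
  (G_k)_{ij} = rho(|i - j|), (r_k)_i = rho(i), i,j = 1..k.
Equivalently, Durbin-Levinson gives phi_{kk} iteratively:
  phi_{11} = rho(1)
  phi_{kk} = [rho(k) - sum_{j=1..k-1} phi_{k-1,j} rho(k-j)]
            / [1 - sum_{j=1..k-1} phi_{k-1,j} rho(j)],
  phi_{k,j} = phi_{k-1,j} - phi_{kk} phi_{k-1,k-j},  j = 1..k-1.
Step k = 1:
  phi_11 = rho(1) = 0.3437.
Step k = 2:
  phi_22 = [rho(2) - phi_11 rho(1)] / [1 - phi_11 rho(1)] = [-0.0987 - (0.3437)(0.3437)] / [1 - (0.3437)(0.3437)]
         = -0.21682969 / 0.88187031 = -0.245875.
  Update: phi_21 = phi_11 - phi_22 phi_11 = 0.3437 - (-0.245875)(0.3437) = 0.428207.
Step k = 3:
  phi_33 = [rho(3) - phi_21 rho(2) - phi_22 rho(1)] / [1 - phi_21 rho(1) - phi_22 rho(2)]
    numerator   = -0.0936 - (0.428207)(-0.0987) - (-0.245875)(0.3437) = 0.03317122
    denominator = 1 - (0.428207)(0.3437) - (-0.245875)(-0.0987) = 0.82855735
  phi_33 = 0.03317122 / 0.82855735 = 0.04.
Therefore phi_{33} = 0.0400.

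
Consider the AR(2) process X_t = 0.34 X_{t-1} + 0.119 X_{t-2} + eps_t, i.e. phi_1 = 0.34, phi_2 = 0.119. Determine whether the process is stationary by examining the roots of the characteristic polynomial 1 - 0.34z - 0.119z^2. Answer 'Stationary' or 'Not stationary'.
\text{Stationary}

The AR(p) characteristic polynomial is P(z) = 1 - 0.34z - 0.119z^2.
Stationarity requires all roots to lie outside the unit circle, i.e. |z| > 1 for every root.
Set 1 + (-0.34) z + (-0.119) z^2 = 0, i.e. a z^2 + b z + c = 0 with a = -0.119, b = -0.34, c = 1.
Discriminant D = b^2 - 4ac = (-0.34)^2 - 4*(-0.119)*1 = 0.1156 - (-0.476) = 0.5916.
D >= 0, so the roots are real: z = (-b +/- sqrt(D)) / (2a) = (0.34 +/- 0.769155) / (-0.238).
  z_1 = (0.34 + 0.769155) / (-0.238) = -4.6603,   |z_1| = 4.6603.
  z_2 = (0.34 - 0.769155) / (-0.238) = 1.8032,   |z_2| = 1.8032.
Moduli of all roots: 4.6603, 1.8032.
All moduli strictly greater than 1? Yes.
Verdict: Stationary.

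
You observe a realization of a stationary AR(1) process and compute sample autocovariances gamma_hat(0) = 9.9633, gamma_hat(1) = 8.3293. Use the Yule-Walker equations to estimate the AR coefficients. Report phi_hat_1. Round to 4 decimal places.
\hat\phi_{1} = 0.8360

The Yule-Walker equations for an AR(p) process read, in matrix form,
  Gamma_p phi = r_p,   with   (Gamma_p)_{ij} = gamma(|i - j|),
                       (r_p)_i = gamma(i),   i,j = 1..p.
Substitute the sample gammas (Toeplitz matrix and right-hand side of size 1):
  Gamma_p = [[9.9633]]
  r_p     = [8.3293]
With p = 1 this is the single equation gamma(0) phi_1 = gamma(1):
  phi_hat_1 = gamma(1) / gamma(0) = 8.3293 / 9.9633 = 0.8360.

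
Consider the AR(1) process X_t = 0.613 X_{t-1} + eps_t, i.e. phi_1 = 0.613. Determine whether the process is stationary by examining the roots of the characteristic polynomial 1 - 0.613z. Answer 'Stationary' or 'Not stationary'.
\text{Stationary}

The AR(p) characteristic polynomial is P(z) = 1 - 0.613z.
Stationarity requires all roots to lie outside the unit circle, i.e. |z| > 1 for every root.
This is linear in z: 1 + (-0.613) z = 0  =>  z = -1/(-0.613) = 1.631321,  |z| = 1.631321.
Moduli of all roots: 1.6313.
All moduli strictly greater than 1? Yes.
Verdict: Stationary.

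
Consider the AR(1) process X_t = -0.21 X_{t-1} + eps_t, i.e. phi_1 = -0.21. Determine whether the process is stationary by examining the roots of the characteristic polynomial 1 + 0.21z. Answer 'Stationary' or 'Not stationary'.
\text{Stationary}

The AR(p) characteristic polynomial is P(z) = 1 + 0.21z.
Stationarity requires all roots to lie outside the unit circle, i.e. |z| > 1 for every root.
This is linear in z: 1 + (0.21) z = 0  =>  z = -1/(0.21) = -4.761905,  |z| = 4.761905.
Moduli of all roots: 4.7619.
All moduli strictly greater than 1? Yes.
Verdict: Stationary.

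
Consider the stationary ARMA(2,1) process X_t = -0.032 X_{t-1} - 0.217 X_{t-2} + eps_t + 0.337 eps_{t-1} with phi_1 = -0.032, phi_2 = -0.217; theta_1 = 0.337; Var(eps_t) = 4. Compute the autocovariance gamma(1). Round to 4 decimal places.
\gamma(1) = 0.9866

Multiply the model equation by X_{t-k} and take expectations. With theta_0 = psi_0 = 1 and psi_j the MA(infinity) weights, this gives
  gamma(k) - sum_i phi_i gamma(k-i) = c_k,
  c_k = sigma^2 * sum_{j=k..q} theta_j psi_{j-k}   (c_k = 0 for k > q),
using gamma(-m) = gamma(m).
psi-weights needed (psi_j = theta_j + sum_i phi_i psi_{j-i}):
  psi_1 = theta_1 + phi_1 = 0.337 + (-0.032) = 0.305
Right-hand sides:
  c_0 = sigma^2 (1 + theta_1 psi_1) = 4 * (1 + (0.337)(0.305)) = 4 * 1.102785 = 4.41114
  c_1 = sigma^2 theta_1 = 4 * (0.337) = 1.348
  c_2 = 0
Equations for k = 0, 1, 2 (AR order 2, c_2 = 0):
  (E0) gamma(0) = phi_1 gamma(1) + phi_2 gamma(2) + c_0
  (E1) gamma(1) = phi_1 gamma(0) + phi_2 gamma(1) + c_1
  (E2) gamma(2) = phi_1 gamma(1) + phi_2 gamma(0)
From (E1): gamma(1) = A gamma(0) + B with
  A = phi_1 / (1 - phi_2) = -0.032 / 1.217 = -0.026294,   B = c_1 / (1 - phi_2) = 1.348 / 1.217 = 1.107642.
Insert (E2) into (E0): gamma(0) (1 - phi_2^2) = phi_1 (1 + phi_2) gamma(1) + c_0.
  phi_1 (1 + phi_2) = (-0.032)(0.783) = -0.025056,   1 - phi_2^2 = 0.952911.
Replace gamma(1) by A gamma(0) + B and collect gamma(0):
  gamma(0) [0.952911 - (-0.025056)(-0.026294)] = (-0.025056)(1.107642) + 4.41114
  gamma(0) * 0.952252 = 4.383387
  gamma(0) = 4.383387 / 0.952252 = 4.603179.
  gamma(1) = A gamma(0) + B = (-0.026294)(4.603179) + (1.107642) = 0.986605.
Therefore gamma(1) = 0.9866 (to 4 decimal places).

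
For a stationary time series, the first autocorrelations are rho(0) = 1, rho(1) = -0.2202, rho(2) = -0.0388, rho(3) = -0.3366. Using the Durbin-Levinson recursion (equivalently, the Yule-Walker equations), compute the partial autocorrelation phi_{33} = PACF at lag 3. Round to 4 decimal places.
\phi_{33} = -0.3881

The PACF at lag k is phi_{kk}, the last component of the solution
to the Yule-Walker system G_k phi = r_k where
  (G_k)_{ij} = rho(|i - j|), (r_k)_i = rho(i), i,j = 1..k.
Equivalently, Durbin-Levinson gives phi_{kk} iteratively:
  phi_{11} = rho(1)
  phi_{kk} = [rho(k) - sum_{j=1..k-1} phi_{k-1,j} rho(k-j)]
            / [1 - sum_{j=1..k-1} phi_{k-1,j} rho(j)],
  phi_{k,j} = phi_{k-1,j} - phi_{kk} phi_{k-1,k-j},  j = 1..k-1.
Step k = 1:
  phi_11 = rho(1) = -0.2202.
Step k = 2:
  phi_22 = [rho(2) - phi_11 rho(1)] / [1 - phi_11 rho(1)] = [-0.0388 - (-0.2202)(-0.2202)] / [1 - (-0.2202)(-0.2202)]
         = -0.08728804 / 0.95151196 = -0.091736.
  Update: phi_21 = phi_11 - phi_22 phi_11 = -0.2202 - (-0.091736)(-0.2202) = -0.2404.
Step k = 3:
  phi_33 = [rho(3) - phi_21 rho(2) - phi_22 rho(1)] / [1 - phi_21 rho(1) - phi_22 rho(2)]
    numerator   = -0.3366 - (-0.2404)(-0.0388) - (-0.091736)(-0.2202) = -0.36612783
    denominator = 1 - (-0.2404)(-0.2202) - (-0.091736)(-0.0388) = 0.94350449
  phi_33 = -0.36612783 / 0.94350449 = -0.3881.
Therefore phi_{33} = -0.3881.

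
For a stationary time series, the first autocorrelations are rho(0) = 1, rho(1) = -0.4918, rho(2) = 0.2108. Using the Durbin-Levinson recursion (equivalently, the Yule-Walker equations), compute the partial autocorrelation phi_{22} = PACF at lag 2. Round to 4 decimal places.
\phi_{22} = -0.0410

The PACF at lag k is phi_{kk}, the last component of the solution
to the Yule-Walker system G_k phi = r_k where
  (G_k)_{ij} = rho(|i - j|), (r_k)_i = rho(i), i,j = 1..k.
Equivalently, Durbin-Levinson gives phi_{kk} iteratively:
  phi_{11} = rho(1)
  phi_{kk} = [rho(k) - sum_{j=1..k-1} phi_{k-1,j} rho(k-j)]
            / [1 - sum_{j=1..k-1} phi_{k-1,j} rho(j)],
  phi_{k,j} = phi_{k-1,j} - phi_{kk} phi_{k-1,k-j},  j = 1..k-1.
Step k = 1:
  phi_11 = rho(1) = -0.4918.
Step k = 2:
  phi_22 = [rho(2) - phi_11 rho(1)] / [1 - phi_11 rho(1)] = [0.2108 - (-0.4918)(-0.4918)] / [1 - (-0.4918)(-0.4918)]
         = -0.03106724 / 0.75813276 = -0.041.
Therefore phi_{22} = -0.0410.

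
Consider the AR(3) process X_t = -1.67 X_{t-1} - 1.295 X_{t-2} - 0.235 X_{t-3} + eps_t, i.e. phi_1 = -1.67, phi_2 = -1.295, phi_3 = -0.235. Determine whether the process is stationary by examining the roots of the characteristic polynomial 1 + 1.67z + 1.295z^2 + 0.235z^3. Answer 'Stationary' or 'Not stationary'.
\text{Stationary}

The AR(p) characteristic polynomial is P(z) = 1 + 1.67z + 1.295z^2 + 0.235z^3.
Stationarity requires all roots to lie outside the unit circle, i.e. |z| > 1 for every root.
Degree 3: look for a simple real root z0 first, then factor out (1 - z/z0) and solve the remaining quadratic.
Testing z0 = -4: P(-4) = 1 + (1.67)(-4) + (1.295)(-4)^2 + (0.235)(-4)^3
  = 1 + (-6.68) + (20.72) + (-15.04) = 0.  So z_0 = -4 is a root, |z_0| = 4.
Divide out the factor (1 + 0.25 z) = (1 - z/z0) (since 1/z0 = -0.25):
  P(z) = (1 + 0.25 z)(1 + (1.42) z + (0.94) z^2)
  [check: z-coef 1.42 - (-0.25) = 1.67; z^2-coef 0.94 - (-0.25)(1.42) = 1.295; z^3-coef -(-0.25)(0.94) = 0.235.]
Remaining roots from the quadratic factor 1 + (1.42) z + (0.94) z^2:
  Set 1 + (1.42) z + (0.94) z^2 = 0, i.e. a z^2 + b z + c = 0 with a = 0.94, b = 1.42, c = 1.
  Discriminant D = b^2 - 4ac = (1.42)^2 - 4*(0.94)*1 = 2.0164 - (3.76) = -1.7436.
  D < 0, so the roots are the complex-conjugate pair z = (-b +/- i sqrt(-D)) / (2a) = -0.7553 +/- 0.7024i.
  For a conjugate pair |z|^2 = z * conj(z) = (product of roots) = c/a = 1/(0.94) = 1.06383, so |z| = sqrt(1.06383) = 1.0314 for both roots.
Moduli of all roots: 4.0000, 1.0314, 1.0314.
All moduli strictly greater than 1? Yes.
Verdict: Stationary.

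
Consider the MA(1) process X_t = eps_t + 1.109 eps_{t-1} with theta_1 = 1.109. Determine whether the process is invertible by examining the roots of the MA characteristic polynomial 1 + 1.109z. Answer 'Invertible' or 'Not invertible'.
\text{Not invertible}

The MA(q) characteristic polynomial is P(z) = 1 + 1.109z.
Invertibility requires all roots to lie outside the unit circle, i.e. |z| > 1 for every root.
This is linear in z: 1 + (1.109) z = 0  =>  z = -1/(1.109) = -0.901713,  |z| = 0.901713.
Moduli of all roots: 0.9017.
All moduli strictly greater than 1? No.
Verdict: Not invertible.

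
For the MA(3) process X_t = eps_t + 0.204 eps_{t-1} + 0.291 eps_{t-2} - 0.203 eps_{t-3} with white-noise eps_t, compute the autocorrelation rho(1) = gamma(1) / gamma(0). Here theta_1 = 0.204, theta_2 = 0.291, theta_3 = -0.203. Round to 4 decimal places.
\rho(1) = 0.1750

For an MA(q) process with theta_0 = 1, the autocovariance is
  gamma(k) = sigma^2 * sum_{i=0..q-k} theta_i * theta_{i+k},
and rho(k) = gamma(k) / gamma(0). Sigma^2 cancels.
  numerator   = (1)*(0.204) + (0.204)*(0.291) + (0.291)*(-0.203) = 0.204291.
  denominator = (1)^2 + (0.204)^2 + (0.291)^2 + (-0.203)^2 = 1.167506.
  rho(1) = 0.204291 / 1.167506 = 0.1750.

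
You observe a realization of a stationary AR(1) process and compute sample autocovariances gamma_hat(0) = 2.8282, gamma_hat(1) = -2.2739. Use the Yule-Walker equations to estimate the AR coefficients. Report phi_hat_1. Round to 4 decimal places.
\hat\phi_{1} = -0.8040

The Yule-Walker equations for an AR(p) process read, in matrix form,
  Gamma_p phi = r_p,   with   (Gamma_p)_{ij} = gamma(|i - j|),
                       (r_p)_i = gamma(i),   i,j = 1..p.
Substitute the sample gammas (Toeplitz matrix and right-hand side of size 1):
  Gamma_p = [[2.8282]]
  r_p     = [-2.2739]
With p = 1 this is the single equation gamma(0) phi_1 = gamma(1):
  phi_hat_1 = gamma(1) / gamma(0) = -2.2739 / 2.8282 = -0.8040.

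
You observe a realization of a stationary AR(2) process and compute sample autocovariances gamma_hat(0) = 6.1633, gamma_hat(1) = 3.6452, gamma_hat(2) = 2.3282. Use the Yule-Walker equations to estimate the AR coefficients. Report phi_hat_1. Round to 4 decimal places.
\hat\phi_{1} = 0.5660

The Yule-Walker equations for an AR(p) process read, in matrix form,
  Gamma_p phi = r_p,   with   (Gamma_p)_{ij} = gamma(|i - j|),
                       (r_p)_i = gamma(i),   i,j = 1..p.
Substitute the sample gammas (Toeplitz matrix and right-hand side of size 2):
  Gamma_p = [[6.1633, 3.6452], [3.6452, 6.1633]]
  r_p     = [3.6452, 2.3282]
Written out:
  6.1633 phi_1 + 3.6452 phi_2 = 3.6452
  3.6452 phi_1 + 6.1633 phi_2 = 2.3282
Solve by Cramer's rule:
  det = gamma(0)^2 - gamma(1)^2 = (6.1633)^2 - (3.6452)^2 = 37.98626689 - 13.28748304 = 24.69878385
  phi_hat_1 = [gamma(1) gamma(0) - gamma(1) gamma(2)] / det = [(3.6452)(6.1633) - (3.6452)(2.3282)] / 24.69878385 = 13.97970652 / 24.69878385 = 0.566
  phi_hat_2 = [gamma(0) gamma(2) - gamma(1)^2] / det = [(6.1633)(2.3282) - (3.6452)^2] / 24.69878385 = 1.06191202 / 24.69878385 = 0.043
So phi_hat = [0.5660, 0.0430].
Therefore phi_hat_1 = 0.5660.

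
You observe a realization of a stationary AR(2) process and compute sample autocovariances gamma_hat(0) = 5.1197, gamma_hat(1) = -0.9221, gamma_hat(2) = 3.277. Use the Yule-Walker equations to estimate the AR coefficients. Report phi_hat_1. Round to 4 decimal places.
\hat\phi_{1} = -0.0670

The Yule-Walker equations for an AR(p) process read, in matrix form,
  Gamma_p phi = r_p,   with   (Gamma_p)_{ij} = gamma(|i - j|),
                       (r_p)_i = gamma(i),   i,j = 1..p.
Substitute the sample gammas (Toeplitz matrix and right-hand side of size 2):
  Gamma_p = [[5.1197, -0.9221], [-0.9221, 5.1197]]
  r_p     = [-0.9221, 3.277]
Written out:
  5.1197 phi_1 - 0.9221 phi_2 = -0.9221
  -0.9221 phi_1 + 5.1197 phi_2 = 3.277
Solve by Cramer's rule:
  det = gamma(0)^2 - gamma(1)^2 = (5.1197)^2 - (-0.9221)^2 = 26.21132809 - 0.85026841 = 25.36105968
  phi_hat_1 = [gamma(1) gamma(0) - gamma(1) gamma(2)] / det = [(-0.9221)(5.1197) - (-0.9221)(3.277)] / 25.36105968 = -1.69915367 / 25.36105968 = -0.067
  phi_hat_2 = [gamma(0) gamma(2) - gamma(1)^2] / det = [(5.1197)(3.277) - (-0.9221)^2] / 25.36105968 = 15.92698849 / 25.36105968 = 0.628
So phi_hat = [-0.0670, 0.6280].
Therefore phi_hat_1 = -0.0670.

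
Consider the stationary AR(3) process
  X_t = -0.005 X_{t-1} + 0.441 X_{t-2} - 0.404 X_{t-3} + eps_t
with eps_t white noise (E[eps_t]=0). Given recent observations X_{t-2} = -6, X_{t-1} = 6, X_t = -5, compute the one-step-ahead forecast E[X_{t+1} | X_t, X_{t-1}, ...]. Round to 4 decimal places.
E[X_{t+1} \mid \mathcal F_t] = 5.0950

For an AR(p) model X_t = c + sum_i phi_i X_{t-i} + eps_t, the
one-step-ahead conditional mean is
  E[X_{t+1} | X_t, ...] = c + sum_i phi_i X_{t+1-i}.
Substitute known values:
  E[X_{t+1} | ...] = (-0.005) * (-5) + (0.441) * (6) + (-0.404) * (-6)
                   = 5.0950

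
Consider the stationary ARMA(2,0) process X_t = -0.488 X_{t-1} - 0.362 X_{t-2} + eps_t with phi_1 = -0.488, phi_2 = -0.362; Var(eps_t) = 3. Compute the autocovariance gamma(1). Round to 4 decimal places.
\gamma(1) = -1.4192

Multiply the model equation by X_{t-k} and take expectations. With theta_0 = psi_0 = 1 and psi_j the MA(infinity) weights, this gives
  gamma(k) - sum_i phi_i gamma(k-i) = c_k,
  c_k = sigma^2 * sum_{j=k..q} theta_j psi_{j-k}   (c_k = 0 for k > q),
using gamma(-m) = gamma(m).
Pure AR (q = 0): c_0 = sigma^2 = 3, c_k = 0 for k >= 1.
Equations for k = 0, 1, 2 (AR order 2, c_2 = 0):
  (E0) gamma(0) = phi_1 gamma(1) + phi_2 gamma(2) + c_0
  (E1) gamma(1) = phi_1 gamma(0) + phi_2 gamma(1) + c_1
  (E2) gamma(2) = phi_1 gamma(1) + phi_2 gamma(0)
From (E1): gamma(1) = A gamma(0) + B with
  A = phi_1 / (1 - phi_2) = -0.488 / 1.362 = -0.358297,   B = c_1 / (1 - phi_2) = 0 / 1.362 = 0.
Insert (E2) into (E0): gamma(0) (1 - phi_2^2) = phi_1 (1 + phi_2) gamma(1) + c_0.
  phi_1 (1 + phi_2) = (-0.488)(0.638) = -0.311344,   1 - phi_2^2 = 0.868956.
Replace gamma(1) by A gamma(0) + B and collect gamma(0):
  gamma(0) [0.868956 - (-0.311344)(-0.358297)] = c_0 = 3
  gamma(0) * 0.757402 = 3
  gamma(0) = 3 / 0.757402 = 3.960906.
  gamma(1) = A gamma(0) = (-0.358297)(3.960906) = -1.419179.
Therefore gamma(1) = -1.4192 (to 4 decimal places).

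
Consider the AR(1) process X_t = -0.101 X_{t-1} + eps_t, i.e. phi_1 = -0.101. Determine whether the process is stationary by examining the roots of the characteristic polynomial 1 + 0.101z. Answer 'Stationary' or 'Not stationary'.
\text{Stationary}

The AR(p) characteristic polynomial is P(z) = 1 + 0.101z.
Stationarity requires all roots to lie outside the unit circle, i.e. |z| > 1 for every root.
This is linear in z: 1 + (0.101) z = 0  =>  z = -1/(0.101) = -9.90099,  |z| = 9.90099.
Moduli of all roots: 9.9010.
All moduli strictly greater than 1? Yes.
Verdict: Stationary.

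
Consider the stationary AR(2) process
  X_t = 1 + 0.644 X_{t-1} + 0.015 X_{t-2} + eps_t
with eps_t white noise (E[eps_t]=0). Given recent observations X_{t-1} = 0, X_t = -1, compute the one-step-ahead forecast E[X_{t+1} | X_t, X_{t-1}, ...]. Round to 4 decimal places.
E[X_{t+1} \mid \mathcal F_t] = 0.3560

For an AR(p) model X_t = c + sum_i phi_i X_{t-i} + eps_t, the
one-step-ahead conditional mean is
  E[X_{t+1} | X_t, ...] = c + sum_i phi_i X_{t+1-i}.
Substitute known values:
  E[X_{t+1} | ...] = 1 + (0.644) * (-1) + (0.015) * (0)
                   = 0.3560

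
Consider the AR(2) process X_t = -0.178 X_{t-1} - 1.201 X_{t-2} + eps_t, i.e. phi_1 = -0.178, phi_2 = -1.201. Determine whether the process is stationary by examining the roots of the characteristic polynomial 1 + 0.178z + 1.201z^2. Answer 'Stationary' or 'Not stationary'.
\text{Not stationary}

The AR(p) characteristic polynomial is P(z) = 1 + 0.178z + 1.201z^2.
Stationarity requires all roots to lie outside the unit circle, i.e. |z| > 1 for every root.
Set 1 + (0.178) z + (1.201) z^2 = 0, i.e. a z^2 + b z + c = 0 with a = 1.201, b = 0.178, c = 1.
Discriminant D = b^2 - 4ac = (0.178)^2 - 4*(1.201)*1 = 0.031684 - (4.804) = -4.772316.
D < 0, so the roots are the complex-conjugate pair z = (-b +/- i sqrt(-D)) / (2a) = -0.0741 +/- 0.9095i.
For a conjugate pair |z|^2 = z * conj(z) = (product of roots) = c/a = 1/(1.201) = 0.832639, so |z| = sqrt(0.832639) = 0.9125 for both roots.
Moduli of all roots: 0.9125, 0.9125.
All moduli strictly greater than 1? No.
Verdict: Not stationary.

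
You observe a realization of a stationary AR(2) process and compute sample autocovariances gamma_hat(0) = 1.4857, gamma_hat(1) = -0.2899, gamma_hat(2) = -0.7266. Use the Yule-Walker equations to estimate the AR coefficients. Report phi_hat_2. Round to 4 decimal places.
\hat\phi_{2} = -0.5480

The Yule-Walker equations for an AR(p) process read, in matrix form,
  Gamma_p phi = r_p,   with   (Gamma_p)_{ij} = gamma(|i - j|),
                       (r_p)_i = gamma(i),   i,j = 1..p.
Substitute the sample gammas (Toeplitz matrix and right-hand side of size 2):
  Gamma_p = [[1.4857, -0.2899], [-0.2899, 1.4857]]
  r_p     = [-0.2899, -0.7266]
Written out:
  1.4857 phi_1 - 0.2899 phi_2 = -0.2899
  -0.2899 phi_1 + 1.4857 phi_2 = -0.7266
Solve by Cramer's rule:
  det = gamma(0)^2 - gamma(1)^2 = (1.4857)^2 - (-0.2899)^2 = 2.20730449 - 0.08404201 = 2.12326248
  phi_hat_1 = [gamma(1) gamma(0) - gamma(1) gamma(2)] / det = [(-0.2899)(1.4857) - (-0.2899)(-0.7266)] / 2.12326248 = -0.64134577 / 2.12326248 = -0.3021
  phi_hat_2 = [gamma(0) gamma(2) - gamma(1)^2] / det = [(1.4857)(-0.7266) - (-0.2899)^2] / 2.12326248 = -1.16355163 / 2.12326248 = -0.548
So phi_hat = [-0.3021, -0.5480].
Therefore phi_hat_2 = -0.5480.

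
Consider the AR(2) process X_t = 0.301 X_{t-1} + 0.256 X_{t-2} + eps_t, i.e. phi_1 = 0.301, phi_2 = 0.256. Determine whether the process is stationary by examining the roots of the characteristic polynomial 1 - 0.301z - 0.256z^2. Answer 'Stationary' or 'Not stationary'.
\text{Stationary}

The AR(p) characteristic polynomial is P(z) = 1 - 0.301z - 0.256z^2.
Stationarity requires all roots to lie outside the unit circle, i.e. |z| > 1 for every root.
Set 1 + (-0.301) z + (-0.256) z^2 = 0, i.e. a z^2 + b z + c = 0 with a = -0.256, b = -0.301, c = 1.
Discriminant D = b^2 - 4ac = (-0.301)^2 - 4*(-0.256)*1 = 0.090601 - (-1.024) = 1.114601.
D >= 0, so the roots are real: z = (-b +/- sqrt(D)) / (2a) = (0.301 +/- 1.055747) / (-0.512).
  z_1 = (0.301 + 1.055747) / (-0.512) = -2.6499,   |z_1| = 2.6499.
  z_2 = (0.301 - 1.055747) / (-0.512) = 1.4741,   |z_2| = 1.4741.
Moduli of all roots: 2.6499, 1.4741.
All moduli strictly greater than 1? Yes.
Verdict: Stationary.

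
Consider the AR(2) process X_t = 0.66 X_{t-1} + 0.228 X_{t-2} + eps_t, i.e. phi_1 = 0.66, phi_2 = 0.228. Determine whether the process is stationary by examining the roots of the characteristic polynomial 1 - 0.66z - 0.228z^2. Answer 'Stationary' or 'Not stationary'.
\text{Stationary}

The AR(p) characteristic polynomial is P(z) = 1 - 0.66z - 0.228z^2.
Stationarity requires all roots to lie outside the unit circle, i.e. |z| > 1 for every root.
Set 1 + (-0.66) z + (-0.228) z^2 = 0, i.e. a z^2 + b z + c = 0 with a = -0.228, b = -0.66, c = 1.
Discriminant D = b^2 - 4ac = (-0.66)^2 - 4*(-0.228)*1 = 0.4356 - (-0.912) = 1.3476.
D >= 0, so the roots are real: z = (-b +/- sqrt(D)) / (2a) = (0.66 +/- 1.160862) / (-0.456).
  z_1 = (0.66 + 1.160862) / (-0.456) = -3.9931,   |z_1| = 3.9931.
  z_2 = (0.66 - 1.160862) / (-0.456) = 1.0984,   |z_2| = 1.0984.
Moduli of all roots: 3.9931, 1.0984.
All moduli strictly greater than 1? Yes.
Verdict: Stationary.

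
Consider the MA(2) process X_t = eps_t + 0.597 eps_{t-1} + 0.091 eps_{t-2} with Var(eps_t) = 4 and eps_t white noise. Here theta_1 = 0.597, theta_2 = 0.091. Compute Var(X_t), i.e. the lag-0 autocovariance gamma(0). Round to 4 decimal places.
\gamma(0) = 5.4588

For an MA(q) process X_t = eps_t + sum_i theta_i eps_{t-i} with
Var(eps_t) = sigma^2, the variance is
  gamma(0) = sigma^2 * (1 + sum_i theta_i^2).
  sum_i theta_i^2 = (0.597)^2 + (0.091)^2 = 0.356409 + 0.008281 = 0.36469.
  gamma(0) = 4 * (1 + 0.36469) = 4 * 1.36469 = 5.45876, which rounds to 5.4588.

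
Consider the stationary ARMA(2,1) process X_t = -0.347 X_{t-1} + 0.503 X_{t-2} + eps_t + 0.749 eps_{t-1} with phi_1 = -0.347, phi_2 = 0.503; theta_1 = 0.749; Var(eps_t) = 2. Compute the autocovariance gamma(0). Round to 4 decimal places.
\gamma(0) = 2.6909

Multiply the model equation by X_{t-k} and take expectations. With theta_0 = psi_0 = 1 and psi_j the MA(infinity) weights, this gives
  gamma(k) - sum_i phi_i gamma(k-i) = c_k,
  c_k = sigma^2 * sum_{j=k..q} theta_j psi_{j-k}   (c_k = 0 for k > q),
using gamma(-m) = gamma(m).
psi-weights needed (psi_j = theta_j + sum_i phi_i psi_{j-i}):
  psi_1 = theta_1 + phi_1 = 0.749 + (-0.347) = 0.402
Right-hand sides:
  c_0 = sigma^2 (1 + theta_1 psi_1) = 2 * (1 + (0.749)(0.402)) = 2 * 1.301098 = 2.602196
  c_1 = sigma^2 theta_1 = 2 * (0.749) = 1.498
  c_2 = 0
Equations for k = 0, 1, 2 (AR order 2, c_2 = 0):
  (E0) gamma(0) = phi_1 gamma(1) + phi_2 gamma(2) + c_0
  (E1) gamma(1) = phi_1 gamma(0) + phi_2 gamma(1) + c_1
  (E2) gamma(2) = phi_1 gamma(1) + phi_2 gamma(0)
From (E1): gamma(1) = A gamma(0) + B with
  A = phi_1 / (1 - phi_2) = -0.347 / 0.497 = -0.698189,   B = c_1 / (1 - phi_2) = 1.498 / 0.497 = 3.014085.
Insert (E2) into (E0): gamma(0) (1 - phi_2^2) = phi_1 (1 + phi_2) gamma(1) + c_0.
  phi_1 (1 + phi_2) = (-0.347)(1.503) = -0.521541,   1 - phi_2^2 = 0.746991.
Replace gamma(1) by A gamma(0) + B and collect gamma(0):
  gamma(0) [0.746991 - (-0.521541)(-0.698189)] = (-0.521541)(3.014085) + 2.602196
  gamma(0) * 0.382857 = 1.030227
  gamma(0) = 1.030227 / 0.382857 = 2.690895.
Therefore gamma(0) = 2.6909 (to 4 decimal places).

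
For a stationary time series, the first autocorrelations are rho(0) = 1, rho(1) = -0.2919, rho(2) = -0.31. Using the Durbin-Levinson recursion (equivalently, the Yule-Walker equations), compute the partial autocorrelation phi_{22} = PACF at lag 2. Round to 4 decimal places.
\phi_{22} = -0.4320

The PACF at lag k is phi_{kk}, the last component of the solution
to the Yule-Walker system G_k phi = r_k where
  (G_k)_{ij} = rho(|i - j|), (r_k)_i = rho(i), i,j = 1..k.
Equivalently, Durbin-Levinson gives phi_{kk} iteratively:
  phi_{11} = rho(1)
  phi_{kk} = [rho(k) - sum_{j=1..k-1} phi_{k-1,j} rho(k-j)]
            / [1 - sum_{j=1..k-1} phi_{k-1,j} rho(j)],
  phi_{k,j} = phi_{k-1,j} - phi_{kk} phi_{k-1,k-j},  j = 1..k-1.
Step k = 1:
  phi_11 = rho(1) = -0.2919.
Step k = 2:
  phi_22 = [rho(2) - phi_11 rho(1)] / [1 - phi_11 rho(1)] = [-0.31 - (-0.2919)(-0.2919)] / [1 - (-0.2919)(-0.2919)]
         = -0.39520561 / 0.91479439 = -0.432.
Therefore phi_{22} = -0.4320.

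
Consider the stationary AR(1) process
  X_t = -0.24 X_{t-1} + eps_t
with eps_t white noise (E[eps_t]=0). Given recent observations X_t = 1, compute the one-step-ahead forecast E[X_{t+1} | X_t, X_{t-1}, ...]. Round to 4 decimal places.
E[X_{t+1} \mid \mathcal F_t] = -0.2400

For an AR(p) model X_t = c + sum_i phi_i X_{t-i} + eps_t, the
one-step-ahead conditional mean is
  E[X_{t+1} | X_t, ...] = c + sum_i phi_i X_{t+1-i}.
Substitute known values:
  E[X_{t+1} | ...] = (-0.24) * (1)
                   = -0.2400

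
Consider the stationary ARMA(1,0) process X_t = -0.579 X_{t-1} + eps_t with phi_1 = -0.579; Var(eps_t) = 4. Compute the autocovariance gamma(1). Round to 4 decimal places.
\gamma(1) = -3.4840

Multiply the model equation by X_{t-k} and take expectations. With theta_0 = psi_0 = 1 and psi_j the MA(infinity) weights, this gives
  gamma(k) - sum_i phi_i gamma(k-i) = c_k,
  c_k = sigma^2 * sum_{j=k..q} theta_j psi_{j-k}   (c_k = 0 for k > q),
using gamma(-m) = gamma(m).
Pure AR (q = 0): c_0 = sigma^2 = 4, c_k = 0 for k >= 1.
Equations for k = 0 and k = 1 (AR order 1):
  gamma(0) = phi_1 gamma(1) + c_0
  gamma(1) = phi_1 gamma(0) + c_1
Substituting the second into the first: gamma(0) (1 - phi_1^2) = c_0 + phi_1 c_1, so
  gamma(0) = c_0 / (1 - phi_1^2) = 4 / (1 - (-0.579)^2) = 4 / 0.664759 = 6.017218.
  gamma(1) = phi_1 gamma(0) = (-0.579)(6.017218) = -3.483969.
Therefore gamma(1) = -3.4840 (to 4 decimal places).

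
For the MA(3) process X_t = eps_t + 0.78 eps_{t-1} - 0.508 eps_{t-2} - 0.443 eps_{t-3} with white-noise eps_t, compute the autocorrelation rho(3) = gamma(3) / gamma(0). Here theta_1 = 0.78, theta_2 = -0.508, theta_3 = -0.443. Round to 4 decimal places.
\rho(3) = -0.2148

For an MA(q) process with theta_0 = 1, the autocovariance is
  gamma(k) = sigma^2 * sum_{i=0..q-k} theta_i * theta_{i+k},
and rho(k) = gamma(k) / gamma(0). Sigma^2 cancels.
  numerator   = (1)*(-0.443) = -0.443.
  denominator = (1)^2 + (0.78)^2 + (-0.508)^2 + (-0.443)^2 = 2.062713.
  rho(3) = -0.443 / 2.062713 = -0.2148.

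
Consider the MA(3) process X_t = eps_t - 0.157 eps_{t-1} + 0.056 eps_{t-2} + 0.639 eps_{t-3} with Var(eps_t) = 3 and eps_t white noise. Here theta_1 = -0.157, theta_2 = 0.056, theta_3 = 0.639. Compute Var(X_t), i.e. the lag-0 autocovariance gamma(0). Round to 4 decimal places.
\gamma(0) = 4.3083

For an MA(q) process X_t = eps_t + sum_i theta_i eps_{t-i} with
Var(eps_t) = sigma^2, the variance is
  gamma(0) = sigma^2 * (1 + sum_i theta_i^2).
  sum_i theta_i^2 = (-0.157)^2 + (0.056)^2 + (0.639)^2 = 0.024649 + 0.003136 + 0.408321 = 0.436106.
  gamma(0) = 3 * (1 + 0.436106) = 3 * 1.436106 = 4.308318, which rounds to 4.3083.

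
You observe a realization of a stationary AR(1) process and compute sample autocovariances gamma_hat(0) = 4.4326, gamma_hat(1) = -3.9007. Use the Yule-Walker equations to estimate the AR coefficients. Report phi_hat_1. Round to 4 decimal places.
\hat\phi_{1} = -0.8800

The Yule-Walker equations for an AR(p) process read, in matrix form,
  Gamma_p phi = r_p,   with   (Gamma_p)_{ij} = gamma(|i - j|),
                       (r_p)_i = gamma(i),   i,j = 1..p.
Substitute the sample gammas (Toeplitz matrix and right-hand side of size 1):
  Gamma_p = [[4.4326]]
  r_p     = [-3.9007]
With p = 1 this is the single equation gamma(0) phi_1 = gamma(1):
  phi_hat_1 = gamma(1) / gamma(0) = -3.9007 / 4.4326 = -0.8800.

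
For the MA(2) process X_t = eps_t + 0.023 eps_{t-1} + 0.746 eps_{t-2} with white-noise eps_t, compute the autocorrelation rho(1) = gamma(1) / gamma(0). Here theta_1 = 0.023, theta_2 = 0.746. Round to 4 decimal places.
\rho(1) = 0.0258

For an MA(q) process with theta_0 = 1, the autocovariance is
  gamma(k) = sigma^2 * sum_{i=0..q-k} theta_i * theta_{i+k},
and rho(k) = gamma(k) / gamma(0). Sigma^2 cancels.
  numerator   = (1)*(0.023) + (0.023)*(0.746) = 0.040158.
  denominator = (1)^2 + (0.023)^2 + (0.746)^2 = 1.557045.
  rho(1) = 0.040158 / 1.557045 = 0.0258.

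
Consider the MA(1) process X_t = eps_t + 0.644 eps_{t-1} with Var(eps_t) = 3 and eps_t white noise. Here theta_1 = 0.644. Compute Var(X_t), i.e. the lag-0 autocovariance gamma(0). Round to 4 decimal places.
\gamma(0) = 4.2442

For an MA(q) process X_t = eps_t + sum_i theta_i eps_{t-i} with
Var(eps_t) = sigma^2, the variance is
  gamma(0) = sigma^2 * (1 + sum_i theta_i^2).
  sum_i theta_i^2 = (0.644)^2 = 0.414736.
  gamma(0) = 3 * (1 + 0.414736) = 3 * 1.414736 = 4.244208, which rounds to 4.2442.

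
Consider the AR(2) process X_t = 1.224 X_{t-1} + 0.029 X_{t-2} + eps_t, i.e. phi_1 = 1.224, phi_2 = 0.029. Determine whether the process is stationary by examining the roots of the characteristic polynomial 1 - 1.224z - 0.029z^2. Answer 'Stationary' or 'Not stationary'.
\text{Not stationary}

The AR(p) characteristic polynomial is P(z) = 1 - 1.224z - 0.029z^2.
Stationarity requires all roots to lie outside the unit circle, i.e. |z| > 1 for every root.
Set 1 + (-1.224) z + (-0.029) z^2 = 0, i.e. a z^2 + b z + c = 0 with a = -0.029, b = -1.224, c = 1.
Discriminant D = b^2 - 4ac = (-1.224)^2 - 4*(-0.029)*1 = 1.498176 - (-0.116) = 1.614176.
D >= 0, so the roots are real: z = (-b +/- sqrt(D)) / (2a) = (1.224 +/- 1.270502) / (-0.058).
  z_1 = (1.224 + 1.270502) / (-0.058) = -43.0087,   |z_1| = 43.0087.
  z_2 = (1.224 - 1.270502) / (-0.058) = 0.8018,   |z_2| = 0.8018.
Moduli of all roots: 43.0087, 0.8018.
All moduli strictly greater than 1? No.
Verdict: Not stationary.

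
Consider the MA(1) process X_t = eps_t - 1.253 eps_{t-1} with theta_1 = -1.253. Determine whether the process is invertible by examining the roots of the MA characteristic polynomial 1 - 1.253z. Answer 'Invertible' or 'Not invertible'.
\text{Not invertible}

The MA(q) characteristic polynomial is P(z) = 1 - 1.253z.
Invertibility requires all roots to lie outside the unit circle, i.e. |z| > 1 for every root.
This is linear in z: 1 + (-1.253) z = 0  =>  z = -1/(-1.253) = 0.798085,  |z| = 0.798085.
Moduli of all roots: 0.7981.
All moduli strictly greater than 1? No.
Verdict: Not invertible.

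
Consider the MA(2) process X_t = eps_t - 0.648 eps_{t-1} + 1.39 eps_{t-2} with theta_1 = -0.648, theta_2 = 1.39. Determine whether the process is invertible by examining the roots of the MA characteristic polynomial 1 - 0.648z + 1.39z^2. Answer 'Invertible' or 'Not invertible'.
\text{Not invertible}

The MA(q) characteristic polynomial is P(z) = 1 - 0.648z + 1.39z^2.
Invertibility requires all roots to lie outside the unit circle, i.e. |z| > 1 for every root.
Set 1 + (-0.648) z + (1.39) z^2 = 0, i.e. a z^2 + b z + c = 0 with a = 1.39, b = -0.648, c = 1.
Discriminant D = b^2 - 4ac = (-0.648)^2 - 4*(1.39)*1 = 0.419904 - (5.56) = -5.140096.
D < 0, so the roots are the complex-conjugate pair z = (-b +/- i sqrt(-D)) / (2a) = 0.2331 +/- 0.8155i.
For a conjugate pair |z|^2 = z * conj(z) = (product of roots) = c/a = 1/(1.39) = 0.719424, so |z| = sqrt(0.719424) = 0.8482 for both roots.
Moduli of all roots: 0.8482, 0.8482.
All moduli strictly greater than 1? No.
Verdict: Not invertible.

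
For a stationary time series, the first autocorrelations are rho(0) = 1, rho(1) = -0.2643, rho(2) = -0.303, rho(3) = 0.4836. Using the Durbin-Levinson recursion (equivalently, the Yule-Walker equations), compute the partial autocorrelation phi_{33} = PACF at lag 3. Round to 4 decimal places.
\phi_{33} = 0.3400

The PACF at lag k is phi_{kk}, the last component of the solution
to the Yule-Walker system G_k phi = r_k where
  (G_k)_{ij} = rho(|i - j|), (r_k)_i = rho(i), i,j = 1..k.
Equivalently, Durbin-Levinson gives phi_{kk} iteratively:
  phi_{11} = rho(1)
  phi_{kk} = [rho(k) - sum_{j=1..k-1} phi_{k-1,j} rho(k-j)]
            / [1 - sum_{j=1..k-1} phi_{k-1,j} rho(j)],
  phi_{k,j} = phi_{k-1,j} - phi_{kk} phi_{k-1,k-j},  j = 1..k-1.
Step k = 1:
  phi_11 = rho(1) = -0.2643.
Step k = 2:
  phi_22 = [rho(2) - phi_11 rho(1)] / [1 - phi_11 rho(1)] = [-0.303 - (-0.2643)(-0.2643)] / [1 - (-0.2643)(-0.2643)]
         = -0.37285449 / 0.93014551 = -0.400856.
  Update: phi_21 = phi_11 - phi_22 phi_11 = -0.2643 - (-0.400856)(-0.2643) = -0.370246.
Step k = 3:
  phi_33 = [rho(3) - phi_21 rho(2) - phi_22 rho(1)] / [1 - phi_21 rho(1) - phi_22 rho(2)]
    numerator   = 0.4836 - (-0.370246)(-0.303) - (-0.400856)(-0.2643) = 0.26546912
    denominator = 1 - (-0.370246)(-0.2643) - (-0.400856)(-0.303) = 0.78068452
  phi_33 = 0.26546912 / 0.78068452 = 0.34.
Therefore phi_{33} = 0.3400.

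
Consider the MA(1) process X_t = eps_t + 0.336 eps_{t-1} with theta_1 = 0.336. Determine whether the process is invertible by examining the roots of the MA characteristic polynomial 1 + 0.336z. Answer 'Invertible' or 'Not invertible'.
\text{Invertible}

The MA(q) characteristic polynomial is P(z) = 1 + 0.336z.
Invertibility requires all roots to lie outside the unit circle, i.e. |z| > 1 for every root.
This is linear in z: 1 + (0.336) z = 0  =>  z = -1/(0.336) = -2.97619,  |z| = 2.97619.
Moduli of all roots: 2.9762.
All moduli strictly greater than 1? Yes.
Verdict: Invertible.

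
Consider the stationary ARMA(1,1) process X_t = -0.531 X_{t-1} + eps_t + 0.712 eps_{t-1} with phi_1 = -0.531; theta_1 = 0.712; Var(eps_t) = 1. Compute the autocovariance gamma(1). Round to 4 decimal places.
\gamma(1) = 0.1568

Multiply the model equation by X_{t-k} and take expectations. With theta_0 = psi_0 = 1 and psi_j the MA(infinity) weights, this gives
  gamma(k) - sum_i phi_i gamma(k-i) = c_k,
  c_k = sigma^2 * sum_{j=k..q} theta_j psi_{j-k}   (c_k = 0 for k > q),
using gamma(-m) = gamma(m).
psi-weights needed (psi_j = theta_j + sum_i phi_i psi_{j-i}):
  psi_1 = theta_1 + phi_1 = 0.712 + (-0.531) = 0.181
Right-hand sides:
  c_0 = sigma^2 (1 + theta_1 psi_1) = 1 * (1 + (0.712)(0.181)) = 1 * 1.128872 = 1.128872
  c_1 = sigma^2 theta_1 = 1 * (0.712) = 0.712
  c_2 = 0
Equations for k = 0 and k = 1 (AR order 1):
  gamma(0) = phi_1 gamma(1) + c_0
  gamma(1) = phi_1 gamma(0) + c_1
Substituting the second into the first: gamma(0) (1 - phi_1^2) = c_0 + phi_1 c_1, so
  gamma(0) = (c_0 + phi_1 c_1) / (1 - phi_1^2) = (1.128872 + (-0.531)(0.712)) / (1 - (-0.531)^2) = 0.7508 / 0.718039 = 1.045626.
  gamma(1) = phi_1 gamma(0) + c_1 = (-0.531)(1.045626) + (0.712) = 0.156773.
Therefore gamma(1) = 0.1568 (to 4 decimal places).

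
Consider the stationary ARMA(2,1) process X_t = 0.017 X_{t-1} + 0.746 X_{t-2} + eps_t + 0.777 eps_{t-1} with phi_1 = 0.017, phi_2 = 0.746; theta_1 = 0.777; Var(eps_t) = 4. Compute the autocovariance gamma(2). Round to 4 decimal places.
\gamma(2) = 11.7679

Multiply the model equation by X_{t-k} and take expectations. With theta_0 = psi_0 = 1 and psi_j the MA(infinity) weights, this gives
  gamma(k) - sum_i phi_i gamma(k-i) = c_k,
  c_k = sigma^2 * sum_{j=k..q} theta_j psi_{j-k}   (c_k = 0 for k > q),
using gamma(-m) = gamma(m).
psi-weights needed (psi_j = theta_j + sum_i phi_i psi_{j-i}):
  psi_1 = theta_1 + phi_1 = 0.777 + (0.017) = 0.794
Right-hand sides:
  c_0 = sigma^2 (1 + theta_1 psi_1) = 4 * (1 + (0.777)(0.794)) = 4 * 1.616938 = 6.467752
  c_1 = sigma^2 theta_1 = 4 * (0.777) = 3.108
  c_2 = 0
Equations for k = 0, 1, 2 (AR order 2, c_2 = 0):
  (E0) gamma(0) = phi_1 gamma(1) + phi_2 gamma(2) + c_0
  (E1) gamma(1) = phi_1 gamma(0) + phi_2 gamma(1) + c_1
  (E2) gamma(2) = phi_1 gamma(1) + phi_2 gamma(0)
From (E1): gamma(1) = A gamma(0) + B with
  A = phi_1 / (1 - phi_2) = 0.017 / 0.254 = 0.066929,   B = c_1 / (1 - phi_2) = 3.108 / 0.254 = 12.23622.
Insert (E2) into (E0): gamma(0) (1 - phi_2^2) = phi_1 (1 + phi_2) gamma(1) + c_0.
  phi_1 (1 + phi_2) = (0.017)(1.746) = 0.029682,   1 - phi_2^2 = 0.443484.
Replace gamma(1) by A gamma(0) + B and collect gamma(0):
  gamma(0) [0.443484 - (0.029682)(0.066929)] = (0.029682)(12.23622) + 6.467752
  gamma(0) * 0.441497 = 6.830947
  gamma(0) = 6.830947 / 0.441497 = 15.472226.
  gamma(1) = A gamma(0) + B = (0.066929)(15.472226) + (12.23622) = 13.271763.
  gamma(2) = phi_1 gamma(1) + phi_2 gamma(0) = (0.017)(13.271763) + (0.746)(15.472226) = 11.7679.
Therefore gamma(2) = 11.7679 (to 4 decimal places).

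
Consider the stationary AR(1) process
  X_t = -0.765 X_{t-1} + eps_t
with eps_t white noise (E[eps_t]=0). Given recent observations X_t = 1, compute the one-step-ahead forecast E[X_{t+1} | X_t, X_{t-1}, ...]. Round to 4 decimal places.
E[X_{t+1} \mid \mathcal F_t] = -0.7650

For an AR(p) model X_t = c + sum_i phi_i X_{t-i} + eps_t, the
one-step-ahead conditional mean is
  E[X_{t+1} | X_t, ...] = c + sum_i phi_i X_{t+1-i}.
Substitute known values:
  E[X_{t+1} | ...] = (-0.765) * (1)
                   = -0.7650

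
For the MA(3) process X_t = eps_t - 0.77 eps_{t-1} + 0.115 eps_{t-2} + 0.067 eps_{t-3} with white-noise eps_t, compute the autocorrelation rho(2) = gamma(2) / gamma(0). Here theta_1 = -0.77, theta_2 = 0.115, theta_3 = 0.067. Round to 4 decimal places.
\rho(2) = 0.0394

For an MA(q) process with theta_0 = 1, the autocovariance is
  gamma(k) = sigma^2 * sum_{i=0..q-k} theta_i * theta_{i+k},
and rho(k) = gamma(k) / gamma(0). Sigma^2 cancels.
  numerator   = (1)*(0.115) + (-0.77)*(0.067) = 0.06341.
  denominator = (1)^2 + (-0.77)^2 + (0.115)^2 + (0.067)^2 = 1.610614.
  rho(2) = 0.06341 / 1.610614 = 0.0394.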